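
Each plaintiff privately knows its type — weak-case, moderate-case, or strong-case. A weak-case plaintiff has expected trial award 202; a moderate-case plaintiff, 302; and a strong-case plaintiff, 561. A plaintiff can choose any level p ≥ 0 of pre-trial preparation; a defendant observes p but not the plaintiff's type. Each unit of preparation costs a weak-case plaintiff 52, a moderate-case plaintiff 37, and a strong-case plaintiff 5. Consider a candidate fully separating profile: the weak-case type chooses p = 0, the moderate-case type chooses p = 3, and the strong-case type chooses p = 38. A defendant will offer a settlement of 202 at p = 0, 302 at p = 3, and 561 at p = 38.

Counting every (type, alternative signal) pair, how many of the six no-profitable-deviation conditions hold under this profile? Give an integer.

Strong-case (own payoff 561 − 5×38 = 371): to p=0 gives 202 → no gain ✓; to p=3 gives 302 − 5×3 = 287 → no gain ✓.
Moderate-case (own payoff 302 − 37×3 = 191): to p=0 gives 202 → profitable ✗; to p=38 gives 561 − 37×38 = -845 → no gain ✓.
Weak-case (own payoff 202): to p=3 gives 302 − 52×3 = 146 → no gain ✓; to p=38 gives 561 − 52×38 = -1415 → no gain ✓.
5 of the 6 constraints hold; not an equilibrium.

5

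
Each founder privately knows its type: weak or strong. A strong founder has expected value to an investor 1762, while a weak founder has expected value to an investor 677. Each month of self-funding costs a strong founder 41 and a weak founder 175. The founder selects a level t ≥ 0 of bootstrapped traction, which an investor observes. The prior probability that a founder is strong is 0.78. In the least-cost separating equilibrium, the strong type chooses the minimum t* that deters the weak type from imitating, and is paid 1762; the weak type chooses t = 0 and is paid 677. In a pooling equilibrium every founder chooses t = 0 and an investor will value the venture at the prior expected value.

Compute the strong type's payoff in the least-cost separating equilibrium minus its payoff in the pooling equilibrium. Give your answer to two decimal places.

-15.50

Least-cost separating signal: t* solves 677 = 1762 − 175·t*, so t* = (1762 − 677)/175 = 6.2.
Strong type's separating payoff: 1762 − 41 × t* = 1762 − 41 × (1762 − 677)/175 = 1762 − 44485/175 = 1507.8.
Pooling payoff: 0.78 × 1762 + 0.22 × 677 = 1523.3.
Difference: 1507.8 − 1523.3 = -15.50.
The strong type would prefer the pooling outcome.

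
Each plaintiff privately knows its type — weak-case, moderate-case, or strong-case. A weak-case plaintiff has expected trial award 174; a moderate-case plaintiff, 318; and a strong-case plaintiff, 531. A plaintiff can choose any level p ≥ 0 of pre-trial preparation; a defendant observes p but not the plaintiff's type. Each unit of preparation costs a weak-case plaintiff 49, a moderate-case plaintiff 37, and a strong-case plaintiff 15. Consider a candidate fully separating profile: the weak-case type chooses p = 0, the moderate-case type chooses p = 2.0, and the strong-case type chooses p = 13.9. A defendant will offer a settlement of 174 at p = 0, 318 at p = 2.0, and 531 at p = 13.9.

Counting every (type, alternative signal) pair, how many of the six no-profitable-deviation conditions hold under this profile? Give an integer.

Weak-case (own payoff 174): to p=2.0 gives 318 − 49×2.0 = 220 → profitable ✗; to p=13.9 gives 531 − 49×13.9 = -150.1 → no gain ✓.
Strong-case (own payoff 531 − 15×13.9 = 322.5): to p=0 gives 174 → no gain ✓; to p=2.0 gives 318 − 15×2.0 = 288 → no gain ✓.
Moderate-case (own payoff 318 − 37×2.0 = 244): to p=0 gives 174 → no gain ✓; to p=13.9 gives 531 − 37×13.9 = 16.7 → no gain ✓.
5 of the 6 constraints hold; not an equilibrium.

5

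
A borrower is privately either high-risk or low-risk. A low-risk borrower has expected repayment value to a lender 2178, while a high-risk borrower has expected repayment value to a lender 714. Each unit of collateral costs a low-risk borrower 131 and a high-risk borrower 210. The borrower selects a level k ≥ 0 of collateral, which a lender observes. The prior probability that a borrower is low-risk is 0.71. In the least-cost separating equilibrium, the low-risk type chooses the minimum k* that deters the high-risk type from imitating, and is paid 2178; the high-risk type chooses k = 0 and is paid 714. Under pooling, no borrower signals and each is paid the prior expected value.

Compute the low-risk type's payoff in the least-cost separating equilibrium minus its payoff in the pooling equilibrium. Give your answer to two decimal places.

Least-cost separating signal: k* solves 714 = 2178 − 210·k*, so k* = (2178 − 714)/210 ≈ 6.9714.
Low-risk type's separating payoff: 2178 − 131 × k* = 2178 − 131 × (2178 − 714)/210 = 2178 − 191784/210 ≈ 1264.7429.
Pooling payoff: 0.71 × 2178 + 0.29 × 714 = 1753.44.
Difference: 1264.7429 − 1753.44 = -488.6971, i.e. -488.70 to two decimal places.
The low-risk type would prefer the pooling outcome.

-488.70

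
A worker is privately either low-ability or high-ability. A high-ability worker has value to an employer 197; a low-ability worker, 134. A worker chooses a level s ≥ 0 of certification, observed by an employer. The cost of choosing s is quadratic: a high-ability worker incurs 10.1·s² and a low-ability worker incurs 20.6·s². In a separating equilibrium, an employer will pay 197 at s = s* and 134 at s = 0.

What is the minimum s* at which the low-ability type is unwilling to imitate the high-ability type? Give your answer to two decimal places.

1.75

The low-ability type at s = 0 receives 134; imitating at s* yields 197 − 20.6·s*².
Indifference: 134 = 197 − 20.6·s*², so s*² = (197 − 134) / 20.6 ≈ 3.0583.
s* = √3.0583 ≈ 1.75.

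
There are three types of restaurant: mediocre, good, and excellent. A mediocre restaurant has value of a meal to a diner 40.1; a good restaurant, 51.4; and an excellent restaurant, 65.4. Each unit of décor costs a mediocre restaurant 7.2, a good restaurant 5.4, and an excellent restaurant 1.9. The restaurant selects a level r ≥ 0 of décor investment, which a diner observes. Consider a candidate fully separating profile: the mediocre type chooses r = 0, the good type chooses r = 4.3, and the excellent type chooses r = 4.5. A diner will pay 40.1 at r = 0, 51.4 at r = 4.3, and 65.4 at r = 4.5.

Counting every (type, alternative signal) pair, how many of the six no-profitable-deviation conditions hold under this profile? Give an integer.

Mediocre (own payoff 40.1): to r=4.3 gives 51.4 − 7.2×4.3 = 20.44 → no gain ✓; to r=4.5 gives 65.4 − 7.2×4.5 = 33 → no gain ✓.
Excellent (own payoff 65.4 − 1.9×4.5 = 56.85): to r=0 gives 40.1 → no gain ✓; to r=4.3 gives 51.4 − 1.9×4.3 = 43.23 → no gain ✓.
Good (own payoff 51.4 − 5.4×4.3 = 28.18): to r=0 gives 40.1 → profitable ✗; to r=4.5 gives 65.4 − 5.4×4.5 = 41.1 → profitable ✗.
4 of the 6 constraints hold; not an equilibrium.

4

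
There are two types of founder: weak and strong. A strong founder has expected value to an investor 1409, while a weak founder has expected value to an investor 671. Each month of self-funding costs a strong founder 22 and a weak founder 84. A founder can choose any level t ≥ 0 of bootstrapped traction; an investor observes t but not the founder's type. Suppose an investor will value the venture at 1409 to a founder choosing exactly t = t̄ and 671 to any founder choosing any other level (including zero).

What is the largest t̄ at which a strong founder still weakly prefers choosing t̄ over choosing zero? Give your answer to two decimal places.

33.55

Choosing t̄ yields the strong type 1409 − 22·t̄; choosing zero yields 671.
The strong type is indifferent at 1409 − 22·t̄ = 671, i.e. t̄ = (1409 − 671) / 22 ≈ 33.55.
For any t̄ above 33.55 the strong type would rather pool at zero, so separation collapses.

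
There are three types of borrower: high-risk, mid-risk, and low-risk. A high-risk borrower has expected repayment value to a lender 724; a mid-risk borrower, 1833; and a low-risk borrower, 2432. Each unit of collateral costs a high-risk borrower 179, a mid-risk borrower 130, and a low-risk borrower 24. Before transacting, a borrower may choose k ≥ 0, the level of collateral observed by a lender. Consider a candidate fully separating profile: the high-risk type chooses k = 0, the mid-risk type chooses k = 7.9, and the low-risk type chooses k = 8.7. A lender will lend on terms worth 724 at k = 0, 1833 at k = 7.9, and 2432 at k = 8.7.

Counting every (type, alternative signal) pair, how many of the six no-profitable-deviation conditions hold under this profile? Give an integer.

4

Low-risk (own payoff 2432 − 24×8.7 = 2223.2): to k=0 gives 724 → no gain ✓; to k=7.9 gives 1833 − 24×7.9 = 1643.4 → no gain ✓.
High-risk (own payoff 724): to k=7.9 gives 1833 − 179×7.9 = 418.9 → no gain ✓; to k=8.7 gives 2432 − 179×8.7 = 874.7 → profitable ✗.
Mid-risk (own payoff 1833 − 130×7.9 = 806): to k=0 gives 724 → no gain ✓; to k=8.7 gives 2432 − 130×8.7 = 1301 → profitable ✗.
4 of the 6 constraints hold; not an equilibrium.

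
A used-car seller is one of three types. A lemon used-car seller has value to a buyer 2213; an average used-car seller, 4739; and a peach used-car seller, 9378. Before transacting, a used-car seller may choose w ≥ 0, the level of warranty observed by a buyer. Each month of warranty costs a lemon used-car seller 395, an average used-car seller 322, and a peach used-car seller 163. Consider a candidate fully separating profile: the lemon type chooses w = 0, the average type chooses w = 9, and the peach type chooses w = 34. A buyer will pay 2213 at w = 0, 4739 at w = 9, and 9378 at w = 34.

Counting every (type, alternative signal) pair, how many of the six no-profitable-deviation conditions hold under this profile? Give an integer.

5

Average (own payoff 4739 − 322×9 = 1841): to w=0 gives 2213 → profitable ✗; to w=34 gives 9378 − 322×34 = -1570 → no gain ✓.
Peach (own payoff 9378 − 163×34 = 3836): to w=0 gives 2213 → no gain ✓; to w=9 gives 4739 − 163×9 = 3272 → no gain ✓.
Lemon (own payoff 2213): to w=9 gives 4739 − 395×9 = 1184 → no gain ✓; to w=34 gives 9378 − 395×34 = -4052 → no gain ✓.
5 of the 6 constraints hold; not an equilibrium.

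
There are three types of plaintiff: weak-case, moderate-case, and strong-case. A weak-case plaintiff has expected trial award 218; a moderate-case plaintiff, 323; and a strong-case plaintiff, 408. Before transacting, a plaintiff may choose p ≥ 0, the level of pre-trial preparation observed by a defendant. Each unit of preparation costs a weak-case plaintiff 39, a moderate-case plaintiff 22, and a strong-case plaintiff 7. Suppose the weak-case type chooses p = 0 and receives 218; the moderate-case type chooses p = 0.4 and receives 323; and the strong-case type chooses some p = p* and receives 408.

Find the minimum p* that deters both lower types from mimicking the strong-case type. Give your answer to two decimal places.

Moderate-case type (on-path payoff 323 − 22×0.4 = 314.2) won't mimic when 314.2 ≥ 408 − 22·p*, i.e. p* ≥ 4.26.
Weak-case type (on-path payoff 218) won't mimic when 218 ≥ 408 − 39·p*, i.e. p* ≥ 4.87.
Both must hold, so p* = max(4.87, 4.26) = 4.87. The weak-case type's constraint binds.

4.87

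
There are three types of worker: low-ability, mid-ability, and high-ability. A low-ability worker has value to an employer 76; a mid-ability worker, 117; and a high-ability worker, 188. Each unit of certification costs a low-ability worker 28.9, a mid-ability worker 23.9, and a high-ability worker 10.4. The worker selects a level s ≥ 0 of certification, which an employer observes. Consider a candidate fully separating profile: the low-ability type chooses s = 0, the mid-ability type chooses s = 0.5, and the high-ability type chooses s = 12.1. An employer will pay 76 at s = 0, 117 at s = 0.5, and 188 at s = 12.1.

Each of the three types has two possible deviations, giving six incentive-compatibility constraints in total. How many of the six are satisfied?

3

Low-ability (own payoff 76): to s=0.5 gives 117 − 28.9×0.5 = 102.55 → profitable ✗; to s=12.1 gives 188 − 28.9×12.1 = -161.69 → no gain ✓.
Mid-ability (own payoff 117 − 23.9×0.5 = 105.05): to s=0 gives 76 → no gain ✓; to s=12.1 gives 188 − 23.9×12.1 = -101.19 → no gain ✓.
High-ability (own payoff 188 − 10.4×12.1 = 62.16): to s=0 gives 76 → profitable ✗; to s=0.5 gives 117 − 10.4×0.5 = 111.8 → profitable ✗.
3 of the 6 constraints hold; not an equilibrium.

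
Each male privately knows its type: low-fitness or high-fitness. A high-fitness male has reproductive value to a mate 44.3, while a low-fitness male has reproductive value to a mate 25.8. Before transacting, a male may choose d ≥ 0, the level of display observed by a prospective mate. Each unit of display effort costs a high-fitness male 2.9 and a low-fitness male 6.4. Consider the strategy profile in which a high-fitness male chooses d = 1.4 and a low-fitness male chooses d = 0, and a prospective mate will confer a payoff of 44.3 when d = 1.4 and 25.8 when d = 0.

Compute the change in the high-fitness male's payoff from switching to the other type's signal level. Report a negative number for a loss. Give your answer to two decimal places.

-14.44

Playing d = 1.4 the high-fitness male receives 44.3 − 2.9 × 1.4 = 40.24.
Deviating to d = 0 yields 25.8 instead.
Gain from deviating: 25.8 − 40.24 = -14.44.
The gain is negative, so the high-fitness type's incentive-compatibility constraint is satisfied.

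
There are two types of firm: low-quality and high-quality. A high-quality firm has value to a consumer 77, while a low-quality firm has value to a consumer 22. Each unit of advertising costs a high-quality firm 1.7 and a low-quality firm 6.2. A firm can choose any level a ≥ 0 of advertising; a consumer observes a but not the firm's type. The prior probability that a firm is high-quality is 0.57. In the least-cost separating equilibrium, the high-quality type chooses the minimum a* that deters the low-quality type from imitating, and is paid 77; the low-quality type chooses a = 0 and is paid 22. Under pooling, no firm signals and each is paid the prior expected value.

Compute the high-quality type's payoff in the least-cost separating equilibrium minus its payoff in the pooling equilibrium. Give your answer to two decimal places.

Least-cost separating signal: a* solves 22 = 77 − 6.2·a*, so a* = (77 − 22)/6.2 ≈ 8.8710.
High-quality type's separating payoff: 77 − 1.7 × a* = 77 − 1.7 × (77 − 22)/6.2 = 77 − 93.5/6.2 ≈ 61.9194.
Pooling payoff: 0.57 × 77 + 0.43 × 22 = 53.35.
Difference: 61.9194 − 53.35 = 8.5694, i.e. 8.57 to two decimal places.
The high-quality type prefers to separate.

8.57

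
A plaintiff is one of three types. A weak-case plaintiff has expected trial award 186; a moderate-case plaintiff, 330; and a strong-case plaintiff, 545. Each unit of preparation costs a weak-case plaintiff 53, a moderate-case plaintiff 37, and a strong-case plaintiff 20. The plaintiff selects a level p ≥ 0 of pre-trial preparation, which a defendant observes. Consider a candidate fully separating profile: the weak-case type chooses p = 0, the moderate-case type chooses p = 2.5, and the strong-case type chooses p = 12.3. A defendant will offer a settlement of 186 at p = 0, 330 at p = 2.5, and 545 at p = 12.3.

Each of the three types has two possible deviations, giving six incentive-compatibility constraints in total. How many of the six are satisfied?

5

Strong-case (own payoff 545 − 20×12.3 = 299): to p=0 gives 186 → no gain ✓; to p=2.5 gives 330 − 20×2.5 = 280 → no gain ✓.
Weak-case (own payoff 186): to p=2.5 gives 330 − 53×2.5 = 197.5 → profitable ✗; to p=12.3 gives 545 − 53×12.3 = -106.9 → no gain ✓.
Moderate-case (own payoff 330 − 37×2.5 = 237.5): to p=0 gives 186 → no gain ✓; to p=12.3 gives 545 − 37×12.3 = 89.9 → no gain ✓.
5 of the 6 constraints hold; not an equilibrium.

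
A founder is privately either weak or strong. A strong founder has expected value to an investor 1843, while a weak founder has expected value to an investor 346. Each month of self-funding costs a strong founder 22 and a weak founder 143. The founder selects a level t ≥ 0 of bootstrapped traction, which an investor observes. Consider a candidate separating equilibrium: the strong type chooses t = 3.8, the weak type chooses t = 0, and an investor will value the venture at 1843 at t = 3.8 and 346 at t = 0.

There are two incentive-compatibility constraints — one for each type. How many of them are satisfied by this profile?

Weak type: stay at 0 → 346; mimic → 1843 − 143 × 3.8 = 1299.6. IC fails (346 < 1299.6).
Strong type: signal → 1843 − 22 × 3.8 = 1759.4; deviate to 0 → 346. IC holds (1759.4 ≥ 346).
1 of 2 constraints hold, so this profile is not an equilibrium.

1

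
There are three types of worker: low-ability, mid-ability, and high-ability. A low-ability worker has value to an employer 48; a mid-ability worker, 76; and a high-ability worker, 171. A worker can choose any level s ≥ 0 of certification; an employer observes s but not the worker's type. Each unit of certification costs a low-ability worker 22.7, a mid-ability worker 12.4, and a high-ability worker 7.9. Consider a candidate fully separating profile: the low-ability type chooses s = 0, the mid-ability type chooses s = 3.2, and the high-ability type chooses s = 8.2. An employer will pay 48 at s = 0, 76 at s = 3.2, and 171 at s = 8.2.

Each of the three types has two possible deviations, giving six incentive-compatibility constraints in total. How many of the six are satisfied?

Low-ability (own payoff 48): to s=3.2 gives 76 − 22.7×3.2 = 3.36 → no gain ✓; to s=8.2 gives 171 − 22.7×8.2 = -15.14 → no gain ✓.
High-ability (own payoff 171 − 7.9×8.2 = 106.22): to s=0 gives 48 → no gain ✓; to s=3.2 gives 76 − 7.9×3.2 = 50.72 → no gain ✓.
Mid-ability (own payoff 76 − 12.4×3.2 = 36.32): to s=0 gives 48 → profitable ✗; to s=8.2 gives 171 − 12.4×8.2 = 69.32 → profitable ✗.
4 of the 6 constraints hold; not an equilibrium.

4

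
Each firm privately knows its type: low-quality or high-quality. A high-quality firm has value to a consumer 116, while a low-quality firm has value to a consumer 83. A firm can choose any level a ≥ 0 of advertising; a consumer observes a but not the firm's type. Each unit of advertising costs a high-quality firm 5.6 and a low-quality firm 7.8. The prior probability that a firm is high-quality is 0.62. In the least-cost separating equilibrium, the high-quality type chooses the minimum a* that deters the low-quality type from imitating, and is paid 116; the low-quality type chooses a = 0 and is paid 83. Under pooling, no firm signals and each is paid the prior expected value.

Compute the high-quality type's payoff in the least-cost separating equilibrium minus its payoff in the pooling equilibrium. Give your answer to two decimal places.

-11.15

Least-cost separating signal: a* solves 83 = 116 − 7.8·a*, so a* = (116 − 83)/7.8 ≈ 4.2308.
High-quality type's separating payoff: 116 − 5.6 × a* = 116 − 5.6 × (116 − 83)/7.8 = 116 − 184.8/7.8 ≈ 92.3077.
Pooling payoff: 0.62 × 116 + 0.38 × 83 = 103.46.
Difference: 92.3077 − 103.46 = -11.1523, i.e. -11.15 to two decimal places.
The high-quality type would prefer the pooling outcome.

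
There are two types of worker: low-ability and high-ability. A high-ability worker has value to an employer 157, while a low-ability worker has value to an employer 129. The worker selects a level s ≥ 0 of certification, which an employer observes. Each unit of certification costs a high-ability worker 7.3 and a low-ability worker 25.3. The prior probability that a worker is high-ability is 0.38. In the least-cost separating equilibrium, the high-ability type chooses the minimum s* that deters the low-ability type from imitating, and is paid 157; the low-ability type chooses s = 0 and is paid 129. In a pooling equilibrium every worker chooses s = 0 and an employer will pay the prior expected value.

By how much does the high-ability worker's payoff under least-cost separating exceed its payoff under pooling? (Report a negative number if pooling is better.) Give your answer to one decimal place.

Least-cost separating signal: s* solves 129 = 157 − 25.3·s*, so s* = (157 − 129)/25.3 ≈ 1.1067.
High-ability type's separating payoff: 157 − 7.3 × s* = 157 − 7.3 × (157 − 129)/25.3 = 157 − 204.4/25.3 ≈ 148.921.
Pooling payoff: 0.38 × 157 + 0.62 × 129 = 139.64.
Difference: 148.921 − 139.64 = 9.281, i.e. 9.3 to one decimal place.
The high-ability type prefers to separate.

9.3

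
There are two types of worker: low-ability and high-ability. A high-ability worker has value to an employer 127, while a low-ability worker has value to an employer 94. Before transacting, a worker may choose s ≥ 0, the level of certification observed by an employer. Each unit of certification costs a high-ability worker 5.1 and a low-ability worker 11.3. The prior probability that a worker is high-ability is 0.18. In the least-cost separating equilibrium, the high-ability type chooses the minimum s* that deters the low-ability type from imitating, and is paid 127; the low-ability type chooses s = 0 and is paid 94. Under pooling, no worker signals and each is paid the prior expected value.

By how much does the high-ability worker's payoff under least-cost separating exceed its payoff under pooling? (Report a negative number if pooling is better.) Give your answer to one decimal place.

Least-cost separating signal: s* solves 94 = 127 − 11.3·s*, so s* = (127 − 94)/11.3 ≈ 2.9204.
High-ability type's separating payoff: 127 − 5.1 × s* = 127 − 5.1 × (127 − 94)/11.3 = 127 − 168.3/11.3 ≈ 112.106.
Pooling payoff: 0.18 × 127 + 0.82 × 94 = 99.94.
Difference: 112.106 − 99.94 = 12.166, i.e. 12.2 to one decimal place.
The high-ability type prefers to separate.

12.2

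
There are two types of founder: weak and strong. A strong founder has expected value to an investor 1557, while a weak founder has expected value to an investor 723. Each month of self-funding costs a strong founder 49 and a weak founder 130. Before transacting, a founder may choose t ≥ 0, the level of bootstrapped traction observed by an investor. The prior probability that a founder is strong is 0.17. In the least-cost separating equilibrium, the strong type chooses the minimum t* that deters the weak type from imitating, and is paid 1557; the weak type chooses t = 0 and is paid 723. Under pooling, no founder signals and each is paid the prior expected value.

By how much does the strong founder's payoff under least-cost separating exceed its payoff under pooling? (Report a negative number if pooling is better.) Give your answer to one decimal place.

Least-cost separating signal: t* solves 723 = 1557 − 130·t*, so t* = (1557 − 723)/130 ≈ 6.4154.
Strong type's separating payoff: 1557 − 49 × t* = 1557 − 49 × (1557 − 723)/130 = 1557 − 40866/130 ≈ 1242.646.
Pooling payoff: 0.17 × 1557 + 0.83 × 723 = 864.78.
Difference: 1242.646 − 864.78 = 377.866, i.e. 377.9 to one decimal place.
The strong type prefers to separate.

377.9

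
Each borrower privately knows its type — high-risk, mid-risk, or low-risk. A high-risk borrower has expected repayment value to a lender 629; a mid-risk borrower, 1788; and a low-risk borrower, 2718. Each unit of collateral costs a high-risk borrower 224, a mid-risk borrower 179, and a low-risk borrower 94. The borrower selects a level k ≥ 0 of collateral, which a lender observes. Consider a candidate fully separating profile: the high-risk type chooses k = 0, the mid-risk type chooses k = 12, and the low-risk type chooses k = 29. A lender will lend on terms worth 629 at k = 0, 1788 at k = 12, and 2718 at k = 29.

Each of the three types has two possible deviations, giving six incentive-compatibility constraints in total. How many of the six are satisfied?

3

Low-risk (own payoff 2718 − 94×29 = -8): to k=0 gives 629 → profitable ✗; to k=12 gives 1788 − 94×12 = 660 → profitable ✗.
Mid-risk (own payoff 1788 − 179×12 = -360): to k=0 gives 629 → profitable ✗; to k=29 gives 2718 − 179×29 = -2473 → no gain ✓.
High-risk (own payoff 629): to k=12 gives 1788 − 224×12 = -900 → no gain ✓; to k=29 gives 2718 − 224×29 = -3778 → no gain ✓.
3 of the 6 constraints hold; not an equilibrium.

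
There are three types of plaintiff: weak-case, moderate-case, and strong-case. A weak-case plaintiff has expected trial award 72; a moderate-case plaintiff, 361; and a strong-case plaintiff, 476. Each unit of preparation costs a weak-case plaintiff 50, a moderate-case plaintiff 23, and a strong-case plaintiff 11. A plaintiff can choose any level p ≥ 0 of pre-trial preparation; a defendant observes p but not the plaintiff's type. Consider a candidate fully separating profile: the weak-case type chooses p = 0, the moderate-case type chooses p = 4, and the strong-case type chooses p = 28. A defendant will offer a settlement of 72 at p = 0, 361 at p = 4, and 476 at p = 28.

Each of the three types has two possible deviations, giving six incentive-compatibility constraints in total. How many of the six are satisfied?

4

Moderate-case (own payoff 361 − 23×4 = 269): to p=0 gives 72 → no gain ✓; to p=28 gives 476 − 23×28 = -168 → no gain ✓.
Strong-case (own payoff 476 − 11×28 = 168): to p=0 gives 72 → no gain ✓; to p=4 gives 361 − 11×4 = 317 → profitable ✗.
Weak-case (own payoff 72): to p=4 gives 361 − 50×4 = 161 → profitable ✗; to p=28 gives 476 − 50×28 = -924 → no gain ✓.
4 of the 6 constraints hold; not an equilibrium.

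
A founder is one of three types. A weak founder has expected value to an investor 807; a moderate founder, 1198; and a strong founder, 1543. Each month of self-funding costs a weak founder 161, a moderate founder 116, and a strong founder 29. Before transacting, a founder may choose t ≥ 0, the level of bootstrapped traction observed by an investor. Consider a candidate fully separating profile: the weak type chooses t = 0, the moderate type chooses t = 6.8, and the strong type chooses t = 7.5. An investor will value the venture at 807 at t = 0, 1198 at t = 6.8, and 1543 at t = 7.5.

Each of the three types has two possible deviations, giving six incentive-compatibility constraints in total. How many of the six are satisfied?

Moderate (own payoff 1198 − 116×6.8 = 409.2): to t=0 gives 807 → profitable ✗; to t=7.5 gives 1543 − 116×7.5 = 673 → profitable ✗.
Strong (own payoff 1543 − 29×7.5 = 1325.5): to t=0 gives 807 → no gain ✓; to t=6.8 gives 1198 − 29×6.8 = 1000.8 → no gain ✓.
Weak (own payoff 807): to t=6.8 gives 1198 − 161×6.8 = 103.2 → no gain ✓; to t=7.5 gives 1543 − 161×7.5 = 335.5 → no gain ✓.
4 of the 6 constraints hold; not an equilibrium.

4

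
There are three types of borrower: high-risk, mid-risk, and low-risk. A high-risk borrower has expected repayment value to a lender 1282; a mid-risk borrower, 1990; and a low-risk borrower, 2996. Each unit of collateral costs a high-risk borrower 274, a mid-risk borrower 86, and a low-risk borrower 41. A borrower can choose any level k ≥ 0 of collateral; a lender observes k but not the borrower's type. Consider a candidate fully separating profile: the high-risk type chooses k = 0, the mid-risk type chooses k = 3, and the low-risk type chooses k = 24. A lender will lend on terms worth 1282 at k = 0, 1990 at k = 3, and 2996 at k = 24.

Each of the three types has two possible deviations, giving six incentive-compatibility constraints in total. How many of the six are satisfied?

6

Low-risk (own payoff 2996 − 41×24 = 2012): to k=0 gives 1282 → no gain ✓; to k=3 gives 1990 − 41×3 = 1867 → no gain ✓.
Mid-risk (own payoff 1990 − 86×3 = 1732): to k=0 gives 1282 → no gain ✓; to k=24 gives 2996 − 86×24 = 932 → no gain ✓.
High-risk (own payoff 1282): to k=3 gives 1990 − 274×3 = 1168 → no gain ✓; to k=24 gives 2996 − 274×24 = -3580 → no gain ✓.
6 of the 6 constraints hold; this profile is a separating equilibrium.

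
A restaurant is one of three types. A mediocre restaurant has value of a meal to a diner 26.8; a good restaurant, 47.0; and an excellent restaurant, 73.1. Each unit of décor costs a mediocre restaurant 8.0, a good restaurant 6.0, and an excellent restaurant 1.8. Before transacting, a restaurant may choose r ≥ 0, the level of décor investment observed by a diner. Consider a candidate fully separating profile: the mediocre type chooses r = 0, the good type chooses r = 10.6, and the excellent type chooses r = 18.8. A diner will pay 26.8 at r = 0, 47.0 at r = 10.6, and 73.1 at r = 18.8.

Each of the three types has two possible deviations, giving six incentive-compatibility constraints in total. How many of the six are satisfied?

5

Mediocre (own payoff 26.8): to r=10.6 gives 47.0 − 8.0×10.6 = -37.8 → no gain ✓; to r=18.8 gives 73.1 − 8.0×18.8 = -77.3 → no gain ✓.
Good (own payoff 47.0 − 6.0×10.6 = -16.6): to r=0 gives 26.8 → profitable ✗; to r=18.8 gives 73.1 − 6.0×18.8 = -39.7 → no gain ✓.
Excellent (own payoff 73.1 − 1.8×18.8 = 39.26): to r=0 gives 26.8 → no gain ✓; to r=10.6 gives 47.0 − 1.8×10.6 = 27.92 → no gain ✓.
5 of the 6 constraints hold; not an equilibrium.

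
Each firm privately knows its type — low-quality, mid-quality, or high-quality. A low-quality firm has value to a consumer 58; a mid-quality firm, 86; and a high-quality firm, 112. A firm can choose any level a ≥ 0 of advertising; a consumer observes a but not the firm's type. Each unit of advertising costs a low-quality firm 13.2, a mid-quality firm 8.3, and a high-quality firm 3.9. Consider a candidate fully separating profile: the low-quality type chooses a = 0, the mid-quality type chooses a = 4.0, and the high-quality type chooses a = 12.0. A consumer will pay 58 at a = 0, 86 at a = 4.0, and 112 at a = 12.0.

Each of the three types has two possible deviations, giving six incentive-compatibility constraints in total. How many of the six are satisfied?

4

Mid-quality (own payoff 86 − 8.3×4.0 = 52.8): to a=0 gives 58 → profitable ✗; to a=12.0 gives 112 − 8.3×12.0 = 12.4 → no gain ✓.
High-quality (own payoff 112 − 3.9×12.0 = 65.2): to a=0 gives 58 → no gain ✓; to a=4.0 gives 86 − 3.9×4.0 = 70.4 → profitable ✗.
Low-quality (own payoff 58): to a=4.0 gives 86 − 13.2×4.0 = 33.2 → no gain ✓; to a=12.0 gives 112 − 13.2×12.0 = -46.4 → no gain ✓.
4 of the 6 constraints hold; not an equilibrium.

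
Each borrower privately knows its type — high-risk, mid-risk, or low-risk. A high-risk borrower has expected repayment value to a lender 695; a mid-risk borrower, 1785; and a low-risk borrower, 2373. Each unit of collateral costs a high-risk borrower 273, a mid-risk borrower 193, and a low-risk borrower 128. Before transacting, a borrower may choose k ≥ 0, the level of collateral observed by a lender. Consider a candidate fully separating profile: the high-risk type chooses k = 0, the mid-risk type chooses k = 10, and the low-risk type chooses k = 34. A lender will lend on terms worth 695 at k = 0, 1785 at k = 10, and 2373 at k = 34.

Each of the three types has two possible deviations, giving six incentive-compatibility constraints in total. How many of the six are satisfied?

Mid-risk (own payoff 1785 − 193×10 = -145): to k=0 gives 695 → profitable ✗; to k=34 gives 2373 − 193×34 = -4189 → no gain ✓.
Low-risk (own payoff 2373 − 128×34 = -1979): to k=0 gives 695 → profitable ✗; to k=10 gives 1785 − 128×10 = 505 → profitable ✗.
High-risk (own payoff 695): to k=10 gives 1785 − 273×10 = -945 → no gain ✓; to k=34 gives 2373 − 273×34 = -6909 → no gain ✓.
3 of the 6 constraints hold; not an equilibrium.

3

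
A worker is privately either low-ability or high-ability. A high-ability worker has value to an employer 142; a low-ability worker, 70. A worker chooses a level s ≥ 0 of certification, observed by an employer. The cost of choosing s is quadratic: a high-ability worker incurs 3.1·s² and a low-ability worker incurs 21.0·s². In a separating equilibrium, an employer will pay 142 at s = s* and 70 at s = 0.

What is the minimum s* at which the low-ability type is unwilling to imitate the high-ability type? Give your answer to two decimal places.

The low-ability type at s = 0 receives 70; imitating at s* yields 142 − 21.0·s*².
Indifference: 70 = 142 − 21.0·s*², so s*² = (142 − 70) / 21.0 ≈ 3.4286.
s* = √3.4286 ≈ 1.85.

1.85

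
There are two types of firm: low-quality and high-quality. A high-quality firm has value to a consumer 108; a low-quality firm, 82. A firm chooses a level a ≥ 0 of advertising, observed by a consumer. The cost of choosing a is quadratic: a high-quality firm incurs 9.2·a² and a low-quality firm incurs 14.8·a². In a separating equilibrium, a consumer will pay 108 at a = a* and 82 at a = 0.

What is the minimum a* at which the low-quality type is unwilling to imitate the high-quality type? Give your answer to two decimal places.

1.33

The low-quality type at a = 0 receives 82; imitating at a* yields 108 − 14.8·a*².
Indifference: 82 = 108 − 14.8·a*², so a*² = (108 − 82) / 14.8 ≈ 1.7568.
a* = √1.7568 ≈ 1.33.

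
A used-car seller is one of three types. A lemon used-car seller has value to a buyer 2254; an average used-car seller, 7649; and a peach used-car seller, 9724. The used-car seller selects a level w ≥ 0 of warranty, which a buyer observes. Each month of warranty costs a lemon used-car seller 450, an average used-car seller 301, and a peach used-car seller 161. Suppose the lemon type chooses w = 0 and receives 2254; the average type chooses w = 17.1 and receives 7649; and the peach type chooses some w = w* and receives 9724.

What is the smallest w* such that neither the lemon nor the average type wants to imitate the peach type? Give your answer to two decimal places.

Average type (on-path payoff 7649 − 301×17.1 = 2501.9) won't mimic when 2501.9 ≥ 9724 − 301·w*, i.e. w* ≥ 23.99.
Lemon type (on-path payoff 2254) won't mimic when 2254 ≥ 9724 − 450·w*, i.e. w* ≥ 16.60.
Both must hold, so w* = max(16.60, 23.99) = 23.99. The average type's constraint binds.

23.99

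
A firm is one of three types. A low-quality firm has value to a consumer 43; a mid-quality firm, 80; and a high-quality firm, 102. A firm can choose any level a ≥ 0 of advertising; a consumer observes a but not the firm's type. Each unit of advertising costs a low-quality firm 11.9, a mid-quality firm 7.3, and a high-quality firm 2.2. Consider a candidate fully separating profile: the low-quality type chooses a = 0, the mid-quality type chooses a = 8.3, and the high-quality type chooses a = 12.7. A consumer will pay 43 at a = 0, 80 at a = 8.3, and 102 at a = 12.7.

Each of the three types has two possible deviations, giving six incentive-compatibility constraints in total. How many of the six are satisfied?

5

High-quality (own payoff 102 − 2.2×12.7 = 74.06): to a=0 gives 43 → no gain ✓; to a=8.3 gives 80 − 2.2×8.3 = 61.74 → no gain ✓.
Mid-quality (own payoff 80 − 7.3×8.3 = 19.41): to a=0 gives 43 → profitable ✗; to a=12.7 gives 102 − 7.3×12.7 = 9.29 → no gain ✓.
Low-quality (own payoff 43): to a=8.3 gives 80 − 11.9×8.3 = -18.77 → no gain ✓; to a=12.7 gives 102 − 11.9×12.7 = -49.13 → no gain ✓.
5 of the 6 constraints hold; not an equilibrium.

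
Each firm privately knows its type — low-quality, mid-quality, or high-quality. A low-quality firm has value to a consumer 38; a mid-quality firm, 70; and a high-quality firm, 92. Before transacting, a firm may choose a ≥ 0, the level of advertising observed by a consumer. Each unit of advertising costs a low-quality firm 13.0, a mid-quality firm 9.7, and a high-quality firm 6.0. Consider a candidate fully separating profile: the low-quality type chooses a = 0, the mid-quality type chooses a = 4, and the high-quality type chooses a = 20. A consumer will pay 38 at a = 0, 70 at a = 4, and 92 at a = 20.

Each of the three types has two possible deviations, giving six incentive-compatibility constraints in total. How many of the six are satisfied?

High-quality (own payoff 92 − 6.0×20 = -28): to a=0 gives 38 → profitable ✗; to a=4 gives 70 − 6.0×4 = 46 → profitable ✗.
Mid-quality (own payoff 70 − 9.7×4 = 31.2): to a=0 gives 38 → profitable ✗; to a=20 gives 92 − 9.7×20 = -102 → no gain ✓.
Low-quality (own payoff 38): to a=4 gives 70 − 13.0×4 = 18 → no gain ✓; to a=20 gives 92 − 13.0×20 = -168 → no gain ✓.
3 of the 6 constraints hold; not an equilibrium.

3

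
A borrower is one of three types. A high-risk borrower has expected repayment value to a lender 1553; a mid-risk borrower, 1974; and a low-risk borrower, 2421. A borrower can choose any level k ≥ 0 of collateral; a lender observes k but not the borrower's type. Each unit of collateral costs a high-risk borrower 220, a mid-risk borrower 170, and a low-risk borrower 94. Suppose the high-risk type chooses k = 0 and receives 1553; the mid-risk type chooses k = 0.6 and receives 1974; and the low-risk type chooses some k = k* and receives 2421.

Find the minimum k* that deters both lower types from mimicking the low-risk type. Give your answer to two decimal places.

3.95

High-risk type (on-path payoff 1553) won't mimic when 1553 ≥ 2421 − 220·k*, i.e. k* ≥ 3.95.
Mid-risk type (on-path payoff 1974 − 170×0.6 = 1872) won't mimic when 1872 ≥ 2421 − 170·k*, i.e. k* ≥ 3.23.
Both must hold, so k* = max(3.95, 3.23) = 3.95. The high-risk type's constraint binds.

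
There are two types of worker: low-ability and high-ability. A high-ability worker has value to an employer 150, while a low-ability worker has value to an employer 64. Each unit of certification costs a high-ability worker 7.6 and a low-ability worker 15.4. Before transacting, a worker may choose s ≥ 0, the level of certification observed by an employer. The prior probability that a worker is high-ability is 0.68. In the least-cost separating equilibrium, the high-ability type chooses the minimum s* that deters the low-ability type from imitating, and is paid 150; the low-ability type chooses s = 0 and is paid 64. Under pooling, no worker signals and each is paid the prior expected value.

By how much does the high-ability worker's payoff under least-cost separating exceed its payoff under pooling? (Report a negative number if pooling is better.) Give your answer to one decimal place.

-14.9

Least-cost separating signal: s* solves 64 = 150 − 15.4·s*, so s* = (150 − 64)/15.4 ≈ 5.5844.
High-ability type's separating payoff: 150 − 7.6 × s* = 150 − 7.6 × (150 − 64)/15.4 = 150 − 653.6/15.4 ≈ 107.558.
Pooling payoff: 0.68 × 150 + 0.32 × 64 = 122.48.
Difference: 107.558 − 122.48 = -14.922, i.e. -14.9 to one decimal place.
The high-ability type would prefer the pooling outcome.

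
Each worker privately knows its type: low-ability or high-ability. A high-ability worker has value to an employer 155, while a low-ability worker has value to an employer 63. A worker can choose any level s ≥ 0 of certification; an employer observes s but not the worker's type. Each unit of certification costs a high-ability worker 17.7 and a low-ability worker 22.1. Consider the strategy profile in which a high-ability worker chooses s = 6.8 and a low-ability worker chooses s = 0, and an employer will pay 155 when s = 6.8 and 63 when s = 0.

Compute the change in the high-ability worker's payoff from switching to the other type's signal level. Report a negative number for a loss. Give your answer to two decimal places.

28.36

Playing s = 6.8 the high-ability worker receives 155 − 17.7 × 6.8 = 34.64.
Deviating to s = 0 yields 63 instead.
Gain from deviating: 63 − 34.64 = 28.36.
The gain is positive, so the high-ability type's incentive-compatibility constraint is violated — this profile is not a separating equilibrium.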